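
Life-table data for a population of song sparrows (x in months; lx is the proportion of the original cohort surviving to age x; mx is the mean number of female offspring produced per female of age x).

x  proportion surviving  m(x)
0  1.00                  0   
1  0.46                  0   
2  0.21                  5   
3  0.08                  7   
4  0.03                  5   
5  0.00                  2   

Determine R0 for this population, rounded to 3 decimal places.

1.760

lx·mx by age: 0, 0, 1.05, 0.56, 0.15, 0
R0 = Σ lx·mx = 1.76 → 1.760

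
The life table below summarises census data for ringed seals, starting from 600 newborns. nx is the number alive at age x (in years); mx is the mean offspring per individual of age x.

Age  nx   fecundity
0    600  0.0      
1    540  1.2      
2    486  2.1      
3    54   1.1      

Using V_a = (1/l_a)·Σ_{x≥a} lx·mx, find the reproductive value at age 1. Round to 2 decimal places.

lx = nx/n0 = nx/600: 1, 0.9, 0.81, 0.09
lx·mx for x ≥ 1: 1.08, 1.701, 0.099 → sum = 2.88
V_1 = 2.88 / l_1 = 2.88 / 0.9 = 3.2 → 3.20

3.20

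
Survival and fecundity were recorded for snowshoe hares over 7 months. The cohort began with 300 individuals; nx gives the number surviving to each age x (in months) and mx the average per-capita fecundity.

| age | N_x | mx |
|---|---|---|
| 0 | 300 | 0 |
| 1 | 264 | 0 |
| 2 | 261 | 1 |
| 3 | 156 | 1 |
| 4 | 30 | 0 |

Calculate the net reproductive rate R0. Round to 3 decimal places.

lx = nx/n0 = nx/300: 1, 0.88, 0.87, 0.52, 0.1
lx·mx by age: 0, 0, 0.87, 0.52, 0
R0 = Σ lx·mx = 1.39 → 1.390

1.390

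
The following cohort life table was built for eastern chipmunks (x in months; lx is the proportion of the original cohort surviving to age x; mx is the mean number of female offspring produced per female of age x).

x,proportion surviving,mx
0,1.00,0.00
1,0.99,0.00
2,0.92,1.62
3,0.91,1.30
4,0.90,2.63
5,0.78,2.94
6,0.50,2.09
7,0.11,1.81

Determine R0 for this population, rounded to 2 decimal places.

8.58

lx·mx by age: 0, 0, 1.4904, 1.183, 2.367, 2.2932, 1.045, 0.1991
R0 = Σ lx·mx = 8.5777 → 8.58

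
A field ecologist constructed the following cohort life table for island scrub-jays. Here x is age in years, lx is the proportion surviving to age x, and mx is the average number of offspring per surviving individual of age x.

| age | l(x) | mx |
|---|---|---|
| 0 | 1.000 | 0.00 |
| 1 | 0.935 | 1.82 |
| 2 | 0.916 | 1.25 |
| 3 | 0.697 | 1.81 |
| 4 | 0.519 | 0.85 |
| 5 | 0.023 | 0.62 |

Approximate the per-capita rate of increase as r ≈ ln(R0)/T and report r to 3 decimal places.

R0 = Σ lx·mx = 0 + 1.7017 + 1.145 + 1.26157 + 0.44115 + 0.01426 = 4.56368
Σ x·lx·mx = 9.61231; T = 9.61231/4.56368 = 2.10626…
r ≈ ln(R0)/T = ln(4.56368)/2.10626… = 0.72077… → 0.721

0.721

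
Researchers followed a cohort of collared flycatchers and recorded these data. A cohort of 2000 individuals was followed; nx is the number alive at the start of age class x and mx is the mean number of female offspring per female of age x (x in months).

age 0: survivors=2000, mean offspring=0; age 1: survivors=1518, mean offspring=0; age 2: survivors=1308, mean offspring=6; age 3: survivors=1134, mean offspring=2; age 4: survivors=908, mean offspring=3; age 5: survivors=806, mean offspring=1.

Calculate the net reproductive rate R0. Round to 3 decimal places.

6.823

lx = nx/n0 = nx/2000: 1, 0.759, 0.654, 0.567, 0.454, 0.403
lx·mx by age: 0, 0, 3.924, 1.134, 1.362, 0.403
R0 = Σ lx·mx = 6.823 → 6.823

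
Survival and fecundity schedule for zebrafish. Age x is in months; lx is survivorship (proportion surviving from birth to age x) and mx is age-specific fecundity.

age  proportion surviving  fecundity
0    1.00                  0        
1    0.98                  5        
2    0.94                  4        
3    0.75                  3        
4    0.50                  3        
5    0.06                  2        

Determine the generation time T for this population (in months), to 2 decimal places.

lx·mx: 0, 4.9, 3.76, 2.25, 1.5, 0.12 → R0 = 12.53
x·lx·mx: 0, 4.9, 7.52, 6.75, 6, 0.6 → Σ = 25.77
T = 25.77 / 12.53 = 2.056664… → 2.06

2.06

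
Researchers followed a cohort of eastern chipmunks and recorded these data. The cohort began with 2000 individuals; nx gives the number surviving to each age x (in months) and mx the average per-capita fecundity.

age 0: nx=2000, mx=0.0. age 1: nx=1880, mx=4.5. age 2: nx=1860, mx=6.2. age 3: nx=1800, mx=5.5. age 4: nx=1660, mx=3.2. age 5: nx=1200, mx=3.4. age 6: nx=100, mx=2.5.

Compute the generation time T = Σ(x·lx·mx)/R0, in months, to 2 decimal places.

2.64

lx = nx/n0 = nx/2000: 1, 0.94, 0.93, 0.9, 0.83, 0.6, 0.05
lx·mx: 0, 4.23, 5.766, 4.95, 2.656, 2.04, 0.125 → R0 = 19.767
x·lx·mx: 0, 4.23, 11.532, 14.85, 10.624, 10.2, 0.75 → Σ = 52.186
T = 52.186 / 19.767 = 2.640057… → 2.64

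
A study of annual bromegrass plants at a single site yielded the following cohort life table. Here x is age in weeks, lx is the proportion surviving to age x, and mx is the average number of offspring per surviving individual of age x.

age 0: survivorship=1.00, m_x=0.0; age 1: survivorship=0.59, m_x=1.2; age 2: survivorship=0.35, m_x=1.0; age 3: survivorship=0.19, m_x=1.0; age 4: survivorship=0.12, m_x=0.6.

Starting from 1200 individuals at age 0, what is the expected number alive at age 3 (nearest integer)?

Expected survivors = N0 · l_3 = 1200 × 0.19 = 228 → 228

228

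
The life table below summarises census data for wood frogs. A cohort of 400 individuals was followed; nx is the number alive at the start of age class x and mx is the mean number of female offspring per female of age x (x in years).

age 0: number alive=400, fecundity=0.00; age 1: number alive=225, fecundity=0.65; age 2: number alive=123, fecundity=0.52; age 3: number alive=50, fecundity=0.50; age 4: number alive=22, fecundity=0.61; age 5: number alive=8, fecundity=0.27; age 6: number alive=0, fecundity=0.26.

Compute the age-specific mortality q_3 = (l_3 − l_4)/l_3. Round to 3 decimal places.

lx = nx/n0 = nx/400: 1, 0.5625, 0.3075, 0.125, 0.055, 0.02, 0
q_3 = (l_3 − l_4) / l_3 = (0.125 − 0.055) / 0.125
     = 0.07 / 0.125 = 0.56 → 0.560

0.560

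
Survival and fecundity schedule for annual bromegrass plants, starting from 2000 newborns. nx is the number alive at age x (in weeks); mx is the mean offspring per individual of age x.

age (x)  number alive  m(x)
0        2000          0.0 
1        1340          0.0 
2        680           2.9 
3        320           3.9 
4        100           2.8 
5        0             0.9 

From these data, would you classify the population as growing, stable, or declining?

growing

lx = nx/n0 = nx/2000: 1, 0.67, 0.34, 0.16, 0.05, 0
R0 = Σ lx·mx = 0 + 0 + 0.986 + 0.624 + 0.14 + 0 = 1.75
R0 > 1, so the population is growing.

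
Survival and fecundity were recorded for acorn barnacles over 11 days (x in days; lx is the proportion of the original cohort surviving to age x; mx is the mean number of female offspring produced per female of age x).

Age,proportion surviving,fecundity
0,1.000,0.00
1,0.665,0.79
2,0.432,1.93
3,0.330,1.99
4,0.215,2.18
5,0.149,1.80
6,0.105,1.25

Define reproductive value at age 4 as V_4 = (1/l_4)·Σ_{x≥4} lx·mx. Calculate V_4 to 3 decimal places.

lx·mx for x ≥ 4: 0.4687, 0.2682, 0.13125 → sum = 0.86815
V_4 = 0.86815 / l_4 = 0.86815 / 0.215 = 4.037907… → 4.038

4.038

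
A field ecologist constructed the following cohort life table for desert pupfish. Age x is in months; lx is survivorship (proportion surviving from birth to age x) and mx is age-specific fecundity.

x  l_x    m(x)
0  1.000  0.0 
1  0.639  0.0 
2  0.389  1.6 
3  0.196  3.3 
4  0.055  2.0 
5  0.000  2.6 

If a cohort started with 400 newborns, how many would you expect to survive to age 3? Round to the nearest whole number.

Expected survivors = N0 · l_3 = 400 × 0.196 = 78.4 → 78

78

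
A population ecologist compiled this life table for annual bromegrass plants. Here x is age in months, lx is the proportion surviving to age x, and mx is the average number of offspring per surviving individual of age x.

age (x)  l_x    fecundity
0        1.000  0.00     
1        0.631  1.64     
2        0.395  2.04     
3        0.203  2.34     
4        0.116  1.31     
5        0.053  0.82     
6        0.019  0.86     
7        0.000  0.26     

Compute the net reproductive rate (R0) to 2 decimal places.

lx·mx by age: 0, 1.03484, 0.8058, 0.47502, 0.15196, 0.04346, 0.01634, 0
R0 = Σ lx·mx = 2.52742 → 2.53

2.53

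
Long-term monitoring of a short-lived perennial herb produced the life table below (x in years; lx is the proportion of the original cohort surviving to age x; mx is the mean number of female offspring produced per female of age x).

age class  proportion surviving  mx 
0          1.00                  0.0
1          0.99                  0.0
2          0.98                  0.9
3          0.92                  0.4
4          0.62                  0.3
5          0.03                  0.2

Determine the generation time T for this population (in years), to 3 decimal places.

lx·mx: 0, 0, 0.882, 0.368, 0.186, 0.006 → R0 = 1.442
x·lx·mx: 0, 0, 1.764, 1.104, 0.744, 0.03 → Σ = 3.642
T = 3.642 / 1.442 = 2.525659… → 2.526

2.526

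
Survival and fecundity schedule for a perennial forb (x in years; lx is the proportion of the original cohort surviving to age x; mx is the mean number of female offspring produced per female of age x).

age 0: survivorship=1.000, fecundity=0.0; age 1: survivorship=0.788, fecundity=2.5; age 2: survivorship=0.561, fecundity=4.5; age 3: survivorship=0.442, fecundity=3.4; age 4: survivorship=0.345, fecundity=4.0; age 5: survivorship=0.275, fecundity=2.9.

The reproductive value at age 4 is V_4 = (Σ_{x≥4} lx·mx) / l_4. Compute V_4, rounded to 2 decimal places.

lx·mx for x ≥ 4: 1.38, 0.7975 → sum = 2.1775
V_4 = 2.1775 / l_4 = 2.1775 / 0.345 = 6.311594… → 6.31

6.31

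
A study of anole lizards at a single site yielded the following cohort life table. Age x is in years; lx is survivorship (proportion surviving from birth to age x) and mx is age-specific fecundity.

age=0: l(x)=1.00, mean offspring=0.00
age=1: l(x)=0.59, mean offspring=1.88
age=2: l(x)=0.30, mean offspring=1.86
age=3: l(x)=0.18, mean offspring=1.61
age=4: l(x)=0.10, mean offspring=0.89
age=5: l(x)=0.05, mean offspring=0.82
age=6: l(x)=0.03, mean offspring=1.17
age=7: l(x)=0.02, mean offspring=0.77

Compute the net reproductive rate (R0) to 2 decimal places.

lx·mx by age: 0, 1.1092, 0.558, 0.2898, 0.089, 0.041, 0.0351, 0.0154
R0 = Σ lx·mx = 2.1375 → 2.14

2.14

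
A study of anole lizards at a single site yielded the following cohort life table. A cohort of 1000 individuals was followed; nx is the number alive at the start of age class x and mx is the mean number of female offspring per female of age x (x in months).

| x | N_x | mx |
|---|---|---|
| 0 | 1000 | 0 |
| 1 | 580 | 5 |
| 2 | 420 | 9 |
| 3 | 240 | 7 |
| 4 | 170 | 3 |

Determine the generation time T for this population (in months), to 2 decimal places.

lx = nx/n0 = nx/1000: 1, 0.58, 0.42, 0.24, 0.17
lx·mx: 0, 2.9, 3.78, 1.68, 0.51 → R0 = 8.87
x·lx·mx: 0, 2.9, 7.56, 5.04, 2.04 → Σ = 17.54
T = 17.54 / 8.87 = 1.977452… → 1.98

1.98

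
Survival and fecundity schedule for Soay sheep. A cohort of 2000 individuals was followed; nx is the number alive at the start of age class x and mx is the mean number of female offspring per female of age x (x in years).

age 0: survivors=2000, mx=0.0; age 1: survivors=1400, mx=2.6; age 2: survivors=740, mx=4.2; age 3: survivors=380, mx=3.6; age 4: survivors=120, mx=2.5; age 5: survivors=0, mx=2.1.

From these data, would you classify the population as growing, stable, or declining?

lx = nx/n0 = nx/2000: 1, 0.7, 0.37, 0.19, 0.06, 0
R0 = Σ lx·mx = 0 + 1.82 + 1.554 + 0.684 + 0.15 + 0 = 4.208
R0 > 1, so the population is growing.

growing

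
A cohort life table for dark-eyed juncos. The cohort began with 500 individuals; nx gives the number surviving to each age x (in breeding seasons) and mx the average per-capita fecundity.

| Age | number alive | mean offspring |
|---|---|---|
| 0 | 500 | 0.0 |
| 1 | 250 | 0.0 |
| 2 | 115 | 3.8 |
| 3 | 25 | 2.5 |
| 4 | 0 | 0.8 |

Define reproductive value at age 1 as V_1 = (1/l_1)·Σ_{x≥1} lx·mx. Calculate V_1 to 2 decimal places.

2.00

lx = nx/n0 = nx/500: 1, 0.5, 0.23, 0.05, 0
lx·mx for x ≥ 1: 0, 0.874, 0.125, 0 → sum = 0.999
V_1 = 0.999 / l_1 = 0.999 / 0.5 = 1.998 → 2.00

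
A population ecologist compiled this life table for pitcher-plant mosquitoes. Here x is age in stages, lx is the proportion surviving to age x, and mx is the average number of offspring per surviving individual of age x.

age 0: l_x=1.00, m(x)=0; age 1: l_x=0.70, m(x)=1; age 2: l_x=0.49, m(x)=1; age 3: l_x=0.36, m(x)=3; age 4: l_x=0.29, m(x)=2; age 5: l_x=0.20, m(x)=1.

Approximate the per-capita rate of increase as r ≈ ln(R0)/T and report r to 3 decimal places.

0.413

R0 = Σ lx·mx = 0 + 0.7 + 0.49 + 1.08 + 0.58 + 0.2 = 3.05
Σ x·lx·mx = 8.24; T = 8.24/3.05 = 2.70164…
r ≈ ln(R0)/T = ln(3.05)/2.70164… = 0.41276… → 0.413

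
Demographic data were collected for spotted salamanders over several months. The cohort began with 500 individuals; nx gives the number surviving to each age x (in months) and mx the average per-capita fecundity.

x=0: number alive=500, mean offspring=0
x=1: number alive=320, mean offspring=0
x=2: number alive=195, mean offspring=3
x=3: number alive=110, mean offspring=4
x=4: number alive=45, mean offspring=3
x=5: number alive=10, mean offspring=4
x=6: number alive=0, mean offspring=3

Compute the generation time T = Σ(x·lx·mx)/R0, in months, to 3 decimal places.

2.692

lx = nx/n0 = nx/500: 1, 0.64, 0.39, 0.22, 0.09, 0.02, 0
lx·mx: 0, 0, 1.17, 0.88, 0.27, 0.08, 0 → R0 = 2.4
x·lx·mx: 0, 0, 2.34, 2.64, 1.08, 0.4, 0 → Σ = 6.46
T = 6.46 / 2.4 = 2.691667… → 2.692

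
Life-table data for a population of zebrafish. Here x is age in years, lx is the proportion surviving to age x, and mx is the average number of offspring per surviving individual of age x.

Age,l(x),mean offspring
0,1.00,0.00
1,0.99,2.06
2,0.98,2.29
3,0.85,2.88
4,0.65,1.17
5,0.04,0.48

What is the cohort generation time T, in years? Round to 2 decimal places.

lx·mx: 0, 2.0394, 2.2442, 2.448, 0.7605, 0.0192 → R0 = 7.5113
x·lx·mx: 0, 2.0394, 4.4884, 7.344, 3.042, 0.096 → Σ = 17.0098
T = 17.0098 / 7.5113 = 2.264561… → 2.26

2.26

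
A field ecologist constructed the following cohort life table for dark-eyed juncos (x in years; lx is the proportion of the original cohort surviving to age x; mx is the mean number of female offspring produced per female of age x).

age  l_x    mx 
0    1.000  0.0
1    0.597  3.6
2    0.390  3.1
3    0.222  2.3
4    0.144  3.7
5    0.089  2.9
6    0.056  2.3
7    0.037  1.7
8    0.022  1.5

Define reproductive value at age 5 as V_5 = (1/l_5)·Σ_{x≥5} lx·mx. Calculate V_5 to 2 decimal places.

lx·mx for x ≥ 5: 0.2581, 0.1288, 0.0629, 0.033 → sum = 0.4828
V_5 = 0.4828 / l_5 = 0.4828 / 0.089 = 5.424719… → 5.42

5.42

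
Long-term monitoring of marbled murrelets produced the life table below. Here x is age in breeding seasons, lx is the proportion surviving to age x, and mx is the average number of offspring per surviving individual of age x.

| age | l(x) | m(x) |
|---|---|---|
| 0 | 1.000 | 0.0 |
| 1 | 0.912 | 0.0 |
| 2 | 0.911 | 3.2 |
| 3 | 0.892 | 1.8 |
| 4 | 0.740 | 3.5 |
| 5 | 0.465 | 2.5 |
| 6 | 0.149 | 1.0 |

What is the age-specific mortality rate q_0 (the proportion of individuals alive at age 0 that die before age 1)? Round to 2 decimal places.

0.09

q_0 = (l_0 − l_1) / l_0 = (1 − 0.912) / 1
     = 0.088 / 1 = 0.088 → 0.09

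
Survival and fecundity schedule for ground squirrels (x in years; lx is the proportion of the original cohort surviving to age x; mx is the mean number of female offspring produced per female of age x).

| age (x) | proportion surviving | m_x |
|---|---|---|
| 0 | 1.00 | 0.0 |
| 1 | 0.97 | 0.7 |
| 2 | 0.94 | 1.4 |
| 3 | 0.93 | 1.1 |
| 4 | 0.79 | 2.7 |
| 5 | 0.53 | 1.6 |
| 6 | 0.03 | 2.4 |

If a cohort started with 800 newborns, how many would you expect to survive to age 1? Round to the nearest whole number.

Expected survivors = N0 · l_1 = 800 × 0.97 = 776 → 776

776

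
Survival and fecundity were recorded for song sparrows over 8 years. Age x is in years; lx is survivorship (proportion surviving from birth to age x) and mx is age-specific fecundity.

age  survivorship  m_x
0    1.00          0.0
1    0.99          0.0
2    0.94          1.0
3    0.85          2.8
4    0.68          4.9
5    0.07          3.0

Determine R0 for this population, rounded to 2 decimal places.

lx·mx by age: 0, 0, 0.94, 2.38, 3.332, 0.21
R0 = Σ lx·mx = 6.862 → 6.86

6.86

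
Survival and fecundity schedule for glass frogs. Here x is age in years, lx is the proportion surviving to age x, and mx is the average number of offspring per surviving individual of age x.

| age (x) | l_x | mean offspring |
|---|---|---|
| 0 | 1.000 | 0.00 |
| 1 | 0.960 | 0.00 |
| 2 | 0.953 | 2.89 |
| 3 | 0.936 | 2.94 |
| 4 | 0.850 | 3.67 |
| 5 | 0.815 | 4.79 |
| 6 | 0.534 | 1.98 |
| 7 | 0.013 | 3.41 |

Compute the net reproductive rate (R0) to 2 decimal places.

13.63

lx·mx by age: 0, 0, 2.75417, 2.75184, 3.1195, 3.90385, 1.05732, 0.04433
R0 = Σ lx·mx = 13.63101 → 13.63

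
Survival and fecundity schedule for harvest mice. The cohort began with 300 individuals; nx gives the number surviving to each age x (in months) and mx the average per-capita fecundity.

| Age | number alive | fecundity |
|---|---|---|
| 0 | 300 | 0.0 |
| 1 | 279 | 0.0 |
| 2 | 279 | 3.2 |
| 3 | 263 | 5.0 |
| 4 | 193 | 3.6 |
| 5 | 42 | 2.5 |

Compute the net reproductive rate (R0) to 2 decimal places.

10.03

lx = nx/n0 = nx/300: 1, 0.93, 0.93, 0.87667…, 0.64333…, 0.14
lx·mx by age: 0, 0, 2.976, 4.383333…, 2.316…, 0.35
R0 = Σ lx·mx = 10.025333… → 10.03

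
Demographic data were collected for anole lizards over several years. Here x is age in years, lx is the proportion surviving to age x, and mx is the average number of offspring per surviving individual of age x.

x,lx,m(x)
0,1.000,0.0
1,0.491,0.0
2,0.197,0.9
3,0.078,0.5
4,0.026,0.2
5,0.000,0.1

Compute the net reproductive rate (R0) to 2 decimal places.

0.22

lx·mx by age: 0, 0, 0.1773, 0.039, 0.0052, 0
R0 = Σ lx·mx = 0.2215 → 0.22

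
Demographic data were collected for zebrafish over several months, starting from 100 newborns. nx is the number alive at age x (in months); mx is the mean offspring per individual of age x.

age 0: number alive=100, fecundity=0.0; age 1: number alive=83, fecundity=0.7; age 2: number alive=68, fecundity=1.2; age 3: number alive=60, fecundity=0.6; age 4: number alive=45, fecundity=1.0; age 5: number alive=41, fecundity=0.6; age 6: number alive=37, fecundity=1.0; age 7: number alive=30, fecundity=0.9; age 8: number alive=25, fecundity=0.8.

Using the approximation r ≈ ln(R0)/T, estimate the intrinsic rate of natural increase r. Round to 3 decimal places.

0.326

lx = nx/n0 = nx/100: 1, 0.83, 0.68, 0.6, 0.45, 0.41, 0.37, 0.3, 0.25
R0 = Σ lx·mx = 0 + 0.581 + 0.816 + 0.36 + 0.45 + 0.246 + 0.37 + 0.27 + 0.2 = 3.293
Σ x·lx·mx = 12.033; T = 12.033/3.293 = 3.65411…
r ≈ ln(R0)/T = ln(3.293)/3.65411… = 0.32615… → 0.326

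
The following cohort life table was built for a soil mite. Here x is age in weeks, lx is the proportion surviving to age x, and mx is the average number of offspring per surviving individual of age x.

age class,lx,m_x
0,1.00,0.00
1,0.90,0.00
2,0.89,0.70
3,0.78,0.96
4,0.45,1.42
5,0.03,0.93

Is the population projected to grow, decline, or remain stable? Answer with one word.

growing

R0 = Σ lx·mx = 0 + 0 + 0.623 + 0.7488 + 0.639 + 0.0279 = 2.0387
R0 > 1, so the population is growing.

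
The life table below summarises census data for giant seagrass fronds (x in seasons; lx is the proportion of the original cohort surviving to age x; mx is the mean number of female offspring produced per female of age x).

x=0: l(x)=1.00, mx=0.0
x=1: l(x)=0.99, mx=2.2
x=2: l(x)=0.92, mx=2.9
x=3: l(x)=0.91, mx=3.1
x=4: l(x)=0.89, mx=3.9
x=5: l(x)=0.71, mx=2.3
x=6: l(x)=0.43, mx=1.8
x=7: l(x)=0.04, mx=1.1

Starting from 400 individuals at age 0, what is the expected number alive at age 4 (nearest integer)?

356

Expected survivors = N0 · l_4 = 400 × 0.89 = 356 → 356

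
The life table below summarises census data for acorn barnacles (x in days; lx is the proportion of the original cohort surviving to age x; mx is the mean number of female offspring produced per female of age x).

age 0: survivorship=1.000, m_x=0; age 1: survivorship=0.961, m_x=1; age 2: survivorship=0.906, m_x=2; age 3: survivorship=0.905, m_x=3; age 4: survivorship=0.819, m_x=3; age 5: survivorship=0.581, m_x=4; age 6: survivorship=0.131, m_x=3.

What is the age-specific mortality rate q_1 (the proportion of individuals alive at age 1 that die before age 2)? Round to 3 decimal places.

0.057

q_1 = (l_1 − l_2) / l_1 = (0.961 − 0.906) / 0.961
     = 0.055 / 0.961 = 0.057232… → 0.057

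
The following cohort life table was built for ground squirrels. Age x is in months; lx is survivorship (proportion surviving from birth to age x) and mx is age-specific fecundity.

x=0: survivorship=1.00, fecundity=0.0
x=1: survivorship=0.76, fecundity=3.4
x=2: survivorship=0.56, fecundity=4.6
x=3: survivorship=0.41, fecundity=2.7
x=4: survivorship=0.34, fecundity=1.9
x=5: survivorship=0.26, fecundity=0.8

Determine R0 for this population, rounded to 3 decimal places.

7.121

lx·mx by age: 0, 2.584, 2.576, 1.107, 0.646, 0.208
R0 = Σ lx·mx = 7.121 → 7.121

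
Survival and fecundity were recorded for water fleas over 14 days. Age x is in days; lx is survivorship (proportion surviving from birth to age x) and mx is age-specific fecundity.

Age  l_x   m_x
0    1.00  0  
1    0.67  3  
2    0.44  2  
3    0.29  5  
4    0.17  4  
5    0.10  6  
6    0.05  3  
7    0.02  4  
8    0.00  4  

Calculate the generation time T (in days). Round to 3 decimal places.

lx·mx: 0, 2.01, 0.88, 1.45, 0.68, 0.6, 0.15, 0.08, 0 → R0 = 5.85
x·lx·mx: 0, 2.01, 1.76, 4.35, 2.72, 3, 0.9, 0.56, 0 → Σ = 15.3
T = 15.3 / 5.85 = 2.615385… → 2.615

2.615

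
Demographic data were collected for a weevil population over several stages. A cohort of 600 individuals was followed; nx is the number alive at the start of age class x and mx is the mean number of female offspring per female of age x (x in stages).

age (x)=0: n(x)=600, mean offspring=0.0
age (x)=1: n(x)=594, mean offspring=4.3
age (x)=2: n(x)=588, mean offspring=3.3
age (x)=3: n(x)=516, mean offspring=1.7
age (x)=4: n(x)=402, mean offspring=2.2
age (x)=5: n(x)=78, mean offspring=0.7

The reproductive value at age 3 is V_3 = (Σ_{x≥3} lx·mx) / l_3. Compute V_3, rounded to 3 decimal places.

3.520

lx = nx/n0 = nx/600: 1, 0.99, 0.98, 0.86, 0.67, 0.13
lx·mx for x ≥ 3: 1.462, 1.474, 0.091 → sum = 3.027
V_3 = 3.027 / l_3 = 3.027 / 0.86 = 3.519767… → 3.520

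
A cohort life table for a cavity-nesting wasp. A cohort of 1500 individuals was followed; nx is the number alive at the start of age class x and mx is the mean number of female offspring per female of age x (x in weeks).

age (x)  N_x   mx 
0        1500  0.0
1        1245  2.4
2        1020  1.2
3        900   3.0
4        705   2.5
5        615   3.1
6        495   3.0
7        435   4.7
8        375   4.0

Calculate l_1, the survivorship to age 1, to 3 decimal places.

0.830

l_1 = n_1/n_0 = 1245/1500 = 0.83 → 0.830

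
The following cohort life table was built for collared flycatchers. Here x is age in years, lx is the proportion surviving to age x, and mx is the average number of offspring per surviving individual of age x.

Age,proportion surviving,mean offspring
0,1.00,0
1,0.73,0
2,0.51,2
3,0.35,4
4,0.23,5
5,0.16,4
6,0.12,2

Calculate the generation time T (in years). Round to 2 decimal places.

lx·mx: 0, 0, 1.02, 1.4, 1.15, 0.64, 0.24 → R0 = 4.45
x·lx·mx: 0, 0, 2.04, 4.2, 4.6, 3.2, 1.44 → Σ = 15.48
T = 15.48 / 4.45 = 3.478652… → 3.48

3.48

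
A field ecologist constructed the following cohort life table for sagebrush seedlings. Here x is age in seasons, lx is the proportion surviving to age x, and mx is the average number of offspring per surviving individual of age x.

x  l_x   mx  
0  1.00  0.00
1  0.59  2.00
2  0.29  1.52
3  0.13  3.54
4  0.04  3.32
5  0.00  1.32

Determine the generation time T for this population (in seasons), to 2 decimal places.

lx·mx: 0, 1.18, 0.4408, 0.4602, 0.1328, 0 → R0 = 2.2138
x·lx·mx: 0, 1.18, 0.8816, 1.3806, 0.5312, 0 → Σ = 3.9734
T = 3.9734 / 2.2138 = 1.794832… → 1.79

1.79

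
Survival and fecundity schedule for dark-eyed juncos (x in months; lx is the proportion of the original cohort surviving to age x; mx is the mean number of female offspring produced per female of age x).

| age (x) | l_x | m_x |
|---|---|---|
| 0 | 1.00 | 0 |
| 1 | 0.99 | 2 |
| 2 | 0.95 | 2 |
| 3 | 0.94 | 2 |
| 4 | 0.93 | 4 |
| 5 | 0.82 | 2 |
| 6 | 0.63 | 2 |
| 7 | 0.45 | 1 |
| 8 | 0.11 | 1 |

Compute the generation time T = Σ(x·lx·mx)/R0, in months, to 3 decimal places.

lx·mx: 0, 1.98, 1.9, 1.88, 3.72, 1.64, 1.26, 0.45, 0.11 → R0 = 12.94
x·lx·mx: 0, 1.98, 3.8, 5.64, 14.88, 8.2, 7.56, 3.15, 0.88 → Σ = 46.09
T = 46.09 / 12.94 = 3.561824… → 3.562

3.562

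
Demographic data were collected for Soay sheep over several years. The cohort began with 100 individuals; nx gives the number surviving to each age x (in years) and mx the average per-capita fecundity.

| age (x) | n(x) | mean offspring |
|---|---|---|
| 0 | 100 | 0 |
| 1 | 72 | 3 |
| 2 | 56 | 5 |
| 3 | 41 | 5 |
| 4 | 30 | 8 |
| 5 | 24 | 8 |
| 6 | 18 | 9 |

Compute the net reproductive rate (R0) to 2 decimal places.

12.95

lx = nx/n0 = nx/100: 1, 0.72, 0.56, 0.41, 0.3, 0.24, 0.18
lx·mx by age: 0, 2.16, 2.8, 2.05, 2.4, 1.92, 1.62
R0 = Σ lx·mx = 12.95 → 12.95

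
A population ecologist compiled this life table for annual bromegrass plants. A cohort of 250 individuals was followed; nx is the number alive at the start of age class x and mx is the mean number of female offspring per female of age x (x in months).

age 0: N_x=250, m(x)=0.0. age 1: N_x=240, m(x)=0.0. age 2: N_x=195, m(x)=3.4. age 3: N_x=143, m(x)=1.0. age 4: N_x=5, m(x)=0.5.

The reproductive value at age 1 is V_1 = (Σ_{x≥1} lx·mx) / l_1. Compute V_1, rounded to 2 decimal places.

3.37

lx = nx/n0 = nx/250: 1, 0.96, 0.78, 0.572, 0.02
lx·mx for x ≥ 1: 0, 2.652, 0.572, 0.01 → sum = 3.234
V_1 = 3.234 / l_1 = 3.234 / 0.96 = 3.36875 → 3.37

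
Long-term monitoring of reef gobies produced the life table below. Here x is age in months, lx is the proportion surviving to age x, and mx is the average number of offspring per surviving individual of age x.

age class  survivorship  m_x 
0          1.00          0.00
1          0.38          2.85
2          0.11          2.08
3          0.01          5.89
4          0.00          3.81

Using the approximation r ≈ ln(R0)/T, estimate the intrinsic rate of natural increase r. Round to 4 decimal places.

R0 = Σ lx·mx = 0 + 1.083 + 0.2288 + 0.0589 + 0 = 1.3707
Σ x·lx·mx = 1.7173; T = 1.7173/1.3707 = 1.25286…
r ≈ ln(R0)/T = ln(1.3707)/1.25286… = 0.251681… → 0.2517

0.2517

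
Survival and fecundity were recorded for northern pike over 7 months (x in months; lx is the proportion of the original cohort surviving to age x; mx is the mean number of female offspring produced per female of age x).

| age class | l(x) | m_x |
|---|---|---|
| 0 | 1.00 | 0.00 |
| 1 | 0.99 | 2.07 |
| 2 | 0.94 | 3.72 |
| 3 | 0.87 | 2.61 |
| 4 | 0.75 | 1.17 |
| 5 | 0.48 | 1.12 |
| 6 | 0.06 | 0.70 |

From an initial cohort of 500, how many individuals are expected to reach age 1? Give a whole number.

Expected survivors = N0 · l_1 = 500 × 0.99 = 495 → 495

495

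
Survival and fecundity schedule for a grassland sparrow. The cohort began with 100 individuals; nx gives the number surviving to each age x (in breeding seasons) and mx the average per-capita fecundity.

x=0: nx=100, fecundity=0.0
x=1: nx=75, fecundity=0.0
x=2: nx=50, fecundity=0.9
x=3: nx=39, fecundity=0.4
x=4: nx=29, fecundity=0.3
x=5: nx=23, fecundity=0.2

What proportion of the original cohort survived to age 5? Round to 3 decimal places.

0.230

l_5 = n_5/n_0 = 23/100 = 0.23 → 0.230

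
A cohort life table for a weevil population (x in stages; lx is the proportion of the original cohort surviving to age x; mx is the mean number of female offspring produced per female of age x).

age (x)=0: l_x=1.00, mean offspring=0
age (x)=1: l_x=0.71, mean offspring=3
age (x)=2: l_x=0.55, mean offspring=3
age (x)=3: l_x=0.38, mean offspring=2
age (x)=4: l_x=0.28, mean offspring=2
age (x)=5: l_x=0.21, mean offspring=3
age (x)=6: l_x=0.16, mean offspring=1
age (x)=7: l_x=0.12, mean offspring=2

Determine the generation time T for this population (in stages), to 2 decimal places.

lx·mx: 0, 2.13, 1.65, 0.76, 0.56, 0.63, 0.16, 0.24 → R0 = 6.13
x·lx·mx: 0, 2.13, 3.3, 2.28, 2.24, 3.15, 0.96, 1.68 → Σ = 15.74
T = 15.74 / 6.13 = 2.5677… → 2.57

2.57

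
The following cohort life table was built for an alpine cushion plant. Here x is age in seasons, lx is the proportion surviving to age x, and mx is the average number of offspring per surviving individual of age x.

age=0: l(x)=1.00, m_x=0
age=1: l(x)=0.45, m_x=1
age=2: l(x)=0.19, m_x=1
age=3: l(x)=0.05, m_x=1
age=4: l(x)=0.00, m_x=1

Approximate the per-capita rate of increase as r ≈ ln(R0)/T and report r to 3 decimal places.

R0 = Σ lx·mx = 0 + 0.45 + 0.19 + 0.05 + 0 = 0.69
Σ x·lx·mx = 0.98; T = 0.98/0.69 = 1.42029…
r ≈ ln(R0)/T = ln(0.69)/1.42029… = -0.26126… → -0.261

-0.261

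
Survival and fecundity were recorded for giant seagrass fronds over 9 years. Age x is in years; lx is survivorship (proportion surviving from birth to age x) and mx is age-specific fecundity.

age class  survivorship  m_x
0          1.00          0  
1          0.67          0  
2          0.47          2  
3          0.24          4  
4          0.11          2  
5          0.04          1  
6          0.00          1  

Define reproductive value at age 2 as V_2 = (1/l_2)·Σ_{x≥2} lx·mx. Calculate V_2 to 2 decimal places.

4.60

lx·mx for x ≥ 2: 0.94, 0.96, 0.22, 0.04, 0 → sum = 2.16
V_2 = 2.16 / l_2 = 2.16 / 0.47 = 4.595745… → 4.60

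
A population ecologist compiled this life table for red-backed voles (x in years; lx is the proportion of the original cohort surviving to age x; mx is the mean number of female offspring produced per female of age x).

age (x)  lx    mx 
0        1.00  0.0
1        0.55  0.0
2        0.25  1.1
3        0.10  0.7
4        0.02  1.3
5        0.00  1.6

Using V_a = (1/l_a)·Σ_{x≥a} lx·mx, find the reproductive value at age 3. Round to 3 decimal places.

0.960

lx·mx for x ≥ 3: 0.07, 0.026, 0 → sum = 0.096
V_3 = 0.096 / l_3 = 0.096 / 0.1 = 0.96 → 0.960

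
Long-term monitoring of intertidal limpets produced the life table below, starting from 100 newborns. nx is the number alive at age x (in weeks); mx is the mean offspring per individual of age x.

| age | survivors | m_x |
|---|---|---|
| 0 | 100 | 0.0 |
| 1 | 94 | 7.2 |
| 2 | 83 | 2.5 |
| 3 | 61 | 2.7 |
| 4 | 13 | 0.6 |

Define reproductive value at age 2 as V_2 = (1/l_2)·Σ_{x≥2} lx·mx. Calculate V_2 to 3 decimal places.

4.578

lx = nx/n0 = nx/100: 1, 0.94, 0.83, 0.61, 0.13
lx·mx for x ≥ 2: 2.075, 1.647, 0.078 → sum = 3.8
V_2 = 3.8 / l_2 = 3.8 / 0.83 = 4.578313… → 4.578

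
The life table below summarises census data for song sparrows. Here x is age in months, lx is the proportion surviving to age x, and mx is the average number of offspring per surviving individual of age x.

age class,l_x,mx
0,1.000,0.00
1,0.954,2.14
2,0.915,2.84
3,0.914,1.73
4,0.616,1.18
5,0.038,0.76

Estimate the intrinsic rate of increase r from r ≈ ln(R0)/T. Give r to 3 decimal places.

0.902

R0 = Σ lx·mx = 0 + 2.04156 + 2.5986 + 1.58122 + 0.72688 + 0.02888 = 6.97714
Σ x·lx·mx = 15.03434; T = 15.03434/6.97714 = 2.1548…
r ≈ ln(R0)/T = ln(6.97714)/2.1548… = 0.90154… → 0.902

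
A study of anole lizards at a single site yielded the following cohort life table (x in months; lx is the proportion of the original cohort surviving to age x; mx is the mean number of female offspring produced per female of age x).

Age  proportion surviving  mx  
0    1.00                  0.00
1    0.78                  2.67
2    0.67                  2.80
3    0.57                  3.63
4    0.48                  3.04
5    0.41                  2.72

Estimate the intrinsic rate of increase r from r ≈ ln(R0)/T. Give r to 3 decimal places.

R0 = Σ lx·mx = 0 + 2.0826 + 1.876 + 2.0691 + 1.4592 + 1.1152 = 8.6021
Σ x·lx·mx = 23.4547; T = 23.4547/8.6021 = 2.72662…
r ≈ ln(R0)/T = ln(8.6021)/2.72662… = 0.78926… → 0.789

0.789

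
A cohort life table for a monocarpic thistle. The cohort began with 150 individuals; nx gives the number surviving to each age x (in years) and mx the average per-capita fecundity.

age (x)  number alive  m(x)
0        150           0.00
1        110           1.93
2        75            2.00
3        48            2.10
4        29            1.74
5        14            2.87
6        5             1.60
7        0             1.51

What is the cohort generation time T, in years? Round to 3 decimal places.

2.253

lx = nx/n0 = nx/150: 1, 0.73333…, 0.5, 0.32, 0.19333…, 0.09333…, 0.03333…, 0
lx·mx: 0, 1.415333…, 1, 0.672, 0.3364…, 0.267867…, 0.053333…, 0 → R0 = 3.744933…
x·lx·mx: 0, 1.415333…, 2, 2.016, 1.3456…, 1.339333…, 0.32…, 0 → Σ = 8.436267…
T = 8.436267… / 3.744933… = 2.252715… → 2.253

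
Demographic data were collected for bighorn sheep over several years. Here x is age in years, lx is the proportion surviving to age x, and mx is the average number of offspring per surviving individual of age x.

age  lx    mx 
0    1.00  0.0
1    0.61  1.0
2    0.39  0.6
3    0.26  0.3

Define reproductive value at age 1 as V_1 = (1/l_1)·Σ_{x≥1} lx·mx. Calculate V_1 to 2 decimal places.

lx·mx for x ≥ 1: 0.61, 0.234, 0.078 → sum = 0.922
V_1 = 0.922 / l_1 = 0.922 / 0.61 = 1.511475… → 1.51

1.51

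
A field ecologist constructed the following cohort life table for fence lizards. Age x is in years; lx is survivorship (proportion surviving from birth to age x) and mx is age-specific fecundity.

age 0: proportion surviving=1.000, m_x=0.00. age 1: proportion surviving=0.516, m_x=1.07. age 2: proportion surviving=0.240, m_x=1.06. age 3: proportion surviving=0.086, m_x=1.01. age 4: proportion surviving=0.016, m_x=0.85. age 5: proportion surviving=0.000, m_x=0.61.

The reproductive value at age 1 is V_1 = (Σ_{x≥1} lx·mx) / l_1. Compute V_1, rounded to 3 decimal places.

1.758

lx·mx for x ≥ 1: 0.55212, 0.2544, 0.08686, 0.0136, 0 → sum = 0.90698
V_1 = 0.90698 / l_1 = 0.90698 / 0.516 = 1.757713… → 1.758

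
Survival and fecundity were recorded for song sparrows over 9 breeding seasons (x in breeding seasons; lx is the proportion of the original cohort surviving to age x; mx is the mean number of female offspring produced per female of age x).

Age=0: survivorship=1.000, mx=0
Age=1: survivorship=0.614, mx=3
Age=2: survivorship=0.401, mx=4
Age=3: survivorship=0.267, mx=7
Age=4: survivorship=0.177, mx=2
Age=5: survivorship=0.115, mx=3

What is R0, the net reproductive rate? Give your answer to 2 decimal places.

6.01

lx·mx by age: 0, 1.842, 1.604, 1.869, 0.354, 0.345
R0 = Σ lx·mx = 6.014 → 6.01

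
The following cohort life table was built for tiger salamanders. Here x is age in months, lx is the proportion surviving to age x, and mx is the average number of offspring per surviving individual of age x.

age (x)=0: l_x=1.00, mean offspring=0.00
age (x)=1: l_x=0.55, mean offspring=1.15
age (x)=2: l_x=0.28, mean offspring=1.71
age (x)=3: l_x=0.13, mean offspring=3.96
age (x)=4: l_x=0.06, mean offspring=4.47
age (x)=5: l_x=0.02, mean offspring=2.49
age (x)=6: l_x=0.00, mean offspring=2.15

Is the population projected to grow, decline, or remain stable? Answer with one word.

growing

R0 = Σ lx·mx = 0 + 0.6325 + 0.4788 + 0.5148 + 0.2682 + 0.0498 + 0 = 1.9441
R0 > 1, so the population is growing.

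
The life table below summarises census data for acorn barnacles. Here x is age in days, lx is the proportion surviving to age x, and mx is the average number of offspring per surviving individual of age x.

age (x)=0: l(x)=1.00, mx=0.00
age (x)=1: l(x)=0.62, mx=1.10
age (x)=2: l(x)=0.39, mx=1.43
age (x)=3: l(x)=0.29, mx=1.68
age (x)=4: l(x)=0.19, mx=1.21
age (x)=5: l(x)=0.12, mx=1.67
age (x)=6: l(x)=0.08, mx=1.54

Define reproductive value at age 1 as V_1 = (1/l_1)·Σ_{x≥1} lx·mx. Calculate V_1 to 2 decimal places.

3.68

lx·mx for x ≥ 1: 0.682, 0.5577, 0.4872, 0.2299, 0.2004, 0.1232 → sum = 2.2804
V_1 = 2.2804 / l_1 = 2.2804 / 0.62 = 3.678065… → 3.68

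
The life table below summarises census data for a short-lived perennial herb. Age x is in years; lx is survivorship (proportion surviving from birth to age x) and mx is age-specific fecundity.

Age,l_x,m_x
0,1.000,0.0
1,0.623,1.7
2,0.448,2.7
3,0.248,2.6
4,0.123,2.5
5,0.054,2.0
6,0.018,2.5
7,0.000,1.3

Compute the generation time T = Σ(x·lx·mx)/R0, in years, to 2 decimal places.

2.21

lx·mx: 0, 1.0591, 1.2096, 0.6448, 0.3075, 0.108, 0.045, 0 → R0 = 3.374
x·lx·mx: 0, 1.0591, 2.4192, 1.9344, 1.23, 0.54, 0.27, 0 → Σ = 7.4527
T = 7.4527 / 3.374 = 2.208862… → 2.21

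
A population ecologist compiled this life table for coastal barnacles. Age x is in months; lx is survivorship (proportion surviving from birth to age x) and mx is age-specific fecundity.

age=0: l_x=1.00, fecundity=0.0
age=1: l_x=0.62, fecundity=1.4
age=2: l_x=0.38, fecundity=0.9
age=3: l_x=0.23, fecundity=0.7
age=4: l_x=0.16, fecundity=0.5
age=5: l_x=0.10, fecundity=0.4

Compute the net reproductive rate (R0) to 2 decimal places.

lx·mx by age: 0, 0.868, 0.342, 0.161, 0.08, 0.04
R0 = Σ lx·mx = 1.491 → 1.49

1.49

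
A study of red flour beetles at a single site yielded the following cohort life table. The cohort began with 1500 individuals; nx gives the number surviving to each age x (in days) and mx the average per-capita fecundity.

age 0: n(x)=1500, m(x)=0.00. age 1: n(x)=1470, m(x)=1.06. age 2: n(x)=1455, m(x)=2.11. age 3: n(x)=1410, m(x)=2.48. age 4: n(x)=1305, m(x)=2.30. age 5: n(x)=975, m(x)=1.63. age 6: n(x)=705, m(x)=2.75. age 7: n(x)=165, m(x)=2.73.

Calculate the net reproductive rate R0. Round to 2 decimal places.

lx = nx/n0 = nx/1500: 1, 0.98, 0.97, 0.94, 0.87, 0.65, 0.47, 0.11
lx·mx by age: 0, 1.0388, 2.0467, 2.3312, 2.001, 1.0595, 1.2925, 0.3003
R0 = Σ lx·mx = 10.07 → 10.07

10.07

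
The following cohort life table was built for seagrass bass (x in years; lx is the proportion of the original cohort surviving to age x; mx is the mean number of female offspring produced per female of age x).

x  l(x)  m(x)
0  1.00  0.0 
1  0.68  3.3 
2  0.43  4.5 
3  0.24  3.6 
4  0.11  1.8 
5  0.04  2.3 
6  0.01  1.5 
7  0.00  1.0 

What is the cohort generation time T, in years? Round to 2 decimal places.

lx·mx: 0, 2.244, 1.935, 0.864, 0.198, 0.092, 0.015, 0 → R0 = 5.348
x·lx·mx: 0, 2.244, 3.87, 2.592, 0.792, 0.46, 0.09, 0 → Σ = 10.048
T = 10.048 / 5.348 = 1.878833… → 1.88

1.88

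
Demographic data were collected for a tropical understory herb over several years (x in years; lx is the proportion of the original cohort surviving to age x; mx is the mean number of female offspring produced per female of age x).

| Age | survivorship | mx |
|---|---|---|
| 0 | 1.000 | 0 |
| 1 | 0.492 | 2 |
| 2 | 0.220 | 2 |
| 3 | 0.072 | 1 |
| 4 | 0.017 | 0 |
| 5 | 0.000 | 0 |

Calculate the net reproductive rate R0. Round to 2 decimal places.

lx·mx by age: 0, 0.984, 0.44, 0.072, 0, 0
R0 = Σ lx·mx = 1.496 → 1.50

1.50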